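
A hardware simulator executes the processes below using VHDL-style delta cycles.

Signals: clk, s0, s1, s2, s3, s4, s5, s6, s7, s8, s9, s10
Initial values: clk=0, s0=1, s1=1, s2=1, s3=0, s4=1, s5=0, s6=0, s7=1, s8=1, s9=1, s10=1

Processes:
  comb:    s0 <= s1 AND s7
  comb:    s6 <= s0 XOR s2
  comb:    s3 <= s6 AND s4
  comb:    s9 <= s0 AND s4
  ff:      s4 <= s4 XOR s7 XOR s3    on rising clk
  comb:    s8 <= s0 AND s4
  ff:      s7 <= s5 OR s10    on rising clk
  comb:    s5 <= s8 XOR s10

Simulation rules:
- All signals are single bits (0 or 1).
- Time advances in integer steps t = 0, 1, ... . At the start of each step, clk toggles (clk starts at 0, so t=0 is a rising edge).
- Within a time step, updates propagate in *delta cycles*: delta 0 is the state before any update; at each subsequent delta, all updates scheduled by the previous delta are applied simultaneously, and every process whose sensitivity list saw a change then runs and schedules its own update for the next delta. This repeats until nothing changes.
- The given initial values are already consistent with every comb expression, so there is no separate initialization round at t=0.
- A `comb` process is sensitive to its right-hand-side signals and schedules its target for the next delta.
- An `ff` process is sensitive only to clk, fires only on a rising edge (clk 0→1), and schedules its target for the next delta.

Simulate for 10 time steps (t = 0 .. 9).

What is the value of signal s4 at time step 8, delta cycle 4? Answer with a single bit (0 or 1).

0

t0.Δ0 s4=1 clk=0 s10=1 s1=1 s7=1 s9=1 s0=1 s5=0 s2=1 s3=0 s8=1 s6=0
t0.Δ1 s4=1 clk=1 s10=1 s1=1 s7=1 s9=1 s0=1 s5=0 s2=1 s3=0 s8=1 s6=0
t0.Δ2 s4=0 clk=1 s10=1 s1=1 s7=1 s9=1 s0=1 s5=0 s2=1 s3=0 s8=1 s6=0
t0.Δ3 s4=0 clk=1 s10=1 s1=1 s7=1 s9=0 s0=1 s5=0 s2=1 s3=0 s8=0 s6=0
t0.Δ4 s4=0 clk=1 s10=1 s1=1 s7=1 s9=0 s0=1 s5=1 s2=1 s3=0 s8=0 s6=0
t1.Δ0 s4=0 clk=1 s10=1 s1=1 s7=1 s9=0 s0=1 s5=1 s2=1 s3=0 s8=0 s6=0
t1.Δ1 s4=0 clk=0 s10=1 s1=1 s7=1 s9=0 s0=1 s5=1 s2=1 s3=0 s8=0 s6=0
t2.Δ0 s4=0 clk=0 s10=1 s1=1 s7=1 s9=0 s0=1 s5=1 s2=1 s3=0 s8=0 s6=0
t2.Δ1 s4=0 clk=1 s10=1 s1=1 s7=1 s9=0 s0=1 s5=1 s2=1 s3=0 s8=0 s6=0
t2.Δ2 s4=1 clk=1 s10=1 s1=1 s7=1 s9=0 s0=1 s5=1 s2=1 s3=0 s8=0 s6=0
t2.Δ3 s4=1 clk=1 s10=1 s1=1 s7=1 s9=1 s0=1 s5=1 s2=1 s3=0 s8=1 s6=0
t2.Δ4 s4=1 clk=1 s10=1 s1=1 s7=1 s9=1 s0=1 s5=0 s2=1 s3=0 s8=1 s6=0
t3.Δ0 s4=1 clk=1 s10=1 s1=1 s7=1 s9=1 s0=1 s5=0 s2=1 s3=0 s8=1 s6=0
t3.Δ1 s4=1 clk=0 s10=1 s1=1 s7=1 s9=1 s0=1 s5=0 s2=1 s3=0 s8=1 s6=0
t4.Δ0 s4=1 clk=0 s10=1 s1=1 s7=1 s9=1 s0=1 s5=0 s2=1 s3=0 s8=1 s6=0
t4.Δ1 s4=1 clk=1 s10=1 s1=1 s7=1 s9=1 s0=1 s5=0 s2=1 s3=0 s8=1 s6=0
t4.Δ2 s4=0 clk=1 s10=1 s1=1 s7=1 s9=1 s0=1 s5=0 s2=1 s3=0 s8=1 s6=0
t4.Δ3 s4=0 clk=1 s10=1 s1=1 s7=1 s9=0 s0=1 s5=0 s2=1 s3=0 s8=0 s6=0
t4.Δ4 s4=0 clk=1 s10=1 s1=1 s7=1 s9=0 s0=1 s5=1 s2=1 s3=0 s8=0 s6=0
t5.Δ0 s4=0 clk=1 s10=1 s1=1 s7=1 s9=0 s0=1 s5=1 s2=1 s3=0 s8=0 s6=0
t5.Δ1 s4=0 clk=0 s10=1 s1=1 s7=1 s9=0 s0=1 s5=1 s2=1 s3=0 s8=0 s6=0
t6.Δ0 s4=0 clk=0 s10=1 s1=1 s7=1 s9=0 s0=1 s5=1 s2=1 s3=0 s8=0 s6=0
t6.Δ1 s4=0 clk=1 s10=1 s1=1 s7=1 s9=0 s0=1 s5=1 s2=1 s3=0 s8=0 s6=0
t6.Δ2 s4=1 clk=1 s10=1 s1=1 s7=1 s9=0 s0=1 s5=1 s2=1 s3=0 s8=0 s6=0
t6.Δ3 s4=1 clk=1 s10=1 s1=1 s7=1 s9=1 s0=1 s5=1 s2=1 s3=0 s8=1 s6=0
t6.Δ4 s4=1 clk=1 s10=1 s1=1 s7=1 s9=1 s0=1 s5=0 s2=1 s3=0 s8=1 s6=0
t7.Δ0 s4=1 clk=1 s10=1 s1=1 s7=1 s9=1 s0=1 s5=0 s2=1 s3=0 s8=1 s6=0
t7.Δ1 s4=1 clk=0 s10=1 s1=1 s7=1 s9=1 s0=1 s5=0 s2=1 s3=0 s8=1 s6=0
t8.Δ0 s4=1 clk=0 s10=1 s1=1 s7=1 s9=1 s0=1 s5=0 s2=1 s3=0 s8=1 s6=0
t8.Δ1 s4=1 clk=1 s10=1 s1=1 s7=1 s9=1 s0=1 s5=0 s2=1 s3=0 s8=1 s6=0
t8.Δ2 s4=0 clk=1 s10=1 s1=1 s7=1 s9=1 s0=1 s5=0 s2=1 s3=0 s8=1 s6=0
t8.Δ3 s4=0 clk=1 s10=1 s1=1 s7=1 s9=0 s0=1 s5=0 s2=1 s3=0 s8=0 s6=0
t8.Δ4 s4=0 clk=1 s10=1 s1=1 s7=1 s9=0 s0=1 s5=1 s2=1 s3=0 s8=0 s6=0
t9.Δ0 s4=0 clk=1 s10=1 s1=1 s7=1 s9=0 s0=1 s5=1 s2=1 s3=0 s8=0 s6=0
t9.Δ1 s4=0 clk=0 s10=1 s1=1 s7=1 s9=0 s0=1 s5=1 s2=1 s3=0 s8=0 s6=0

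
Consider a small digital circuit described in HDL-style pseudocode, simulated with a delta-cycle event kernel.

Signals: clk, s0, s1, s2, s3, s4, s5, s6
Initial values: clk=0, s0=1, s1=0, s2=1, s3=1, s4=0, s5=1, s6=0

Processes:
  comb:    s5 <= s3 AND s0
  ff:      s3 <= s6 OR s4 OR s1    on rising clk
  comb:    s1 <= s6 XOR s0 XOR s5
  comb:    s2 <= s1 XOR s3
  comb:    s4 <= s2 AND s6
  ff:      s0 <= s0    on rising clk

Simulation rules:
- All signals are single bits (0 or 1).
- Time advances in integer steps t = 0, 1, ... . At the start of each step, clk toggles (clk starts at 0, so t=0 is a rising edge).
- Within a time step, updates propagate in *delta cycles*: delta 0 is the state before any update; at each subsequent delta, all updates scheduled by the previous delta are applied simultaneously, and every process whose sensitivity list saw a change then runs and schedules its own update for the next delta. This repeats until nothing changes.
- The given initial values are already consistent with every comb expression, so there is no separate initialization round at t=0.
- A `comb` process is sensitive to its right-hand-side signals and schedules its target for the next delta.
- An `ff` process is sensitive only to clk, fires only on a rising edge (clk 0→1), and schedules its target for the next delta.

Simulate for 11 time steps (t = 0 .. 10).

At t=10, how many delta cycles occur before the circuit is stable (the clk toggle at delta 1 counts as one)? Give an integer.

5

t=0 Δ0: s4=0 s5=1 s1=0 clk=0 s6=0 s0=1 s2=1 s3=1
  Δ1: clk:0→1
  Δ2: s3:1→0
  Δ3: s5:1→0, s2:1→0
  Δ4: s1:0→1
  Δ5: s2:0→1
  (5Δ to stable)
t=1 Δ0: s4=0 s5=0 s1=1 clk=1 s6=0 s0=1 s2=1 s3=0
  Δ1: clk:1→0
  (1Δ to stable)
t=2 Δ0: s4=0 s5=0 s1=1 clk=0 s6=0 s0=1 s2=1 s3=0
  Δ1: clk:0→1
  Δ2: s3:0→1
  Δ3: s5:0→1, s2:1→0
  Δ4: s1:1→0
  Δ5: s2:0→1
  (5Δ to stable)
t=3 Δ0: s4=0 s5=1 s1=0 clk=1 s6=0 s0=1 s2=1 s3=1
  Δ1: clk:1→0
  (1Δ to stable)
t=4 Δ0: s4=0 s5=1 s1=0 clk=0 s6=0 s0=1 s2=1 s3=1
  Δ1: clk:0→1
  Δ2: s3:1→0
  Δ3: s5:1→0, s2:1→0
  Δ4: s1:0→1
  Δ5: s2:0→1
  (5Δ to stable)
t=5 Δ0: s4=0 s5=0 s1=1 clk=1 s6=0 s0=1 s2=1 s3=0
  Δ1: clk:1→0
  (1Δ to stable)
t=6 Δ0: s4=0 s5=0 s1=1 clk=0 s6=0 s0=1 s2=1 s3=0
  Δ1: clk:0→1
  Δ2: s3:0→1
  Δ3: s5:0→1, s2:1→0
  Δ4: s1:1→0
  Δ5: s2:0→1
  (5Δ to stable)
t=7 Δ0: s4=0 s5=1 s1=0 clk=1 s6=0 s0=1 s2=1 s3=1
  Δ1: clk:1→0
  (1Δ to stable)
t=8 Δ0: s4=0 s5=1 s1=0 clk=0 s6=0 s0=1 s2=1 s3=1
  Δ1: clk:0→1
  Δ2: s3:1→0
  Δ3: s5:1→0, s2:1→0
  Δ4: s1:0→1
  Δ5: s2:0→1
  (5Δ to stable)
t=9 Δ0: s4=0 s5=0 s1=1 clk=1 s6=0 s0=1 s2=1 s3=0
  Δ1: clk:1→0
  (1Δ to stable)
t=10 Δ0: s4=0 s5=0 s1=1 clk=0 s6=0 s0=1 s2=1 s3=0
  Δ1: clk:0→1
  Δ2: s3:0→1
  Δ3: s5:0→1, s2:1→0
  Δ4: s1:1→0
  Δ5: s2:0→1
  (5Δ to stable)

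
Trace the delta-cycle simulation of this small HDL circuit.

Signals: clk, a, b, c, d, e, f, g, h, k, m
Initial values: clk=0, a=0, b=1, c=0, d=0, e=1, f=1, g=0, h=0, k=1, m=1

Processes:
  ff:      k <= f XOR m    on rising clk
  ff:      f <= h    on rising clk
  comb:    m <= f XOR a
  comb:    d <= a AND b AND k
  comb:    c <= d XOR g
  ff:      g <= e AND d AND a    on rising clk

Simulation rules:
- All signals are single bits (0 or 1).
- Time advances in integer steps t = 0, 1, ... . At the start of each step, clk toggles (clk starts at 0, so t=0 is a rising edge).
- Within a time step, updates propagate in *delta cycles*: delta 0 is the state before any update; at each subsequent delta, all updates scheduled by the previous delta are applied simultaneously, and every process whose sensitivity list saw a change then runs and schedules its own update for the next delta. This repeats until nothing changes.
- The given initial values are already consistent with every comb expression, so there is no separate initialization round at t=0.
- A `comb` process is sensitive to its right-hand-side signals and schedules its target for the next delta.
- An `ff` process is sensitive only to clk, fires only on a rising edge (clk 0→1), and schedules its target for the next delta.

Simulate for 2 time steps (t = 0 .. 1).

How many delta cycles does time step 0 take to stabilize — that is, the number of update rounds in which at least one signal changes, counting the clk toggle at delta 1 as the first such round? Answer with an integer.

[bits: h,c,m,k,a,d,b,g,clk,f,e]
t=0: Δ0=00110010011 Δ1=00110010111 Δ2=00100010101 Δ3=00000010101 | 3Δ
t=1: Δ0=00000010101 Δ1=00000010001 | 1Δ

3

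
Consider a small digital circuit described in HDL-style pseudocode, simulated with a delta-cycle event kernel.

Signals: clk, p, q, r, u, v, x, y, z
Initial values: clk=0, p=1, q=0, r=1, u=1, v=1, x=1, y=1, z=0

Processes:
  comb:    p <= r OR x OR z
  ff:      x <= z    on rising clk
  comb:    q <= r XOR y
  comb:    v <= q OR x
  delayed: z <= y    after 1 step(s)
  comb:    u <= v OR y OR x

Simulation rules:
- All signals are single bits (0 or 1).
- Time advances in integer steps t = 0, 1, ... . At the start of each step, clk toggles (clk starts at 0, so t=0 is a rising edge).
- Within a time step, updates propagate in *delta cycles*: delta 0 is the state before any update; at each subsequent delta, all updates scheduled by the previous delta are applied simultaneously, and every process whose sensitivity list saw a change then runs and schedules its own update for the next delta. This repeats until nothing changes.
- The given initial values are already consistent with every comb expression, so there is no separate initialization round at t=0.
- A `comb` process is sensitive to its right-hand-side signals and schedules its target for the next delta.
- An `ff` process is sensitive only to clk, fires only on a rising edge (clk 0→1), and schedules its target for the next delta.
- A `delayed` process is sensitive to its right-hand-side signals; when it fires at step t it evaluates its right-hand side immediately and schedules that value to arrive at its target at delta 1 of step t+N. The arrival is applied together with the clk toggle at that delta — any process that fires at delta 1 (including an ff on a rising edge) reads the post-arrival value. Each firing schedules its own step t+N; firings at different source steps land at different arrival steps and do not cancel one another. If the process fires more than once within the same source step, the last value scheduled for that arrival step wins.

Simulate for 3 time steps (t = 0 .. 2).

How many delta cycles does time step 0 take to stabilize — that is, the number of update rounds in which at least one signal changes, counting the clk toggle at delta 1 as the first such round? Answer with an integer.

3

t=0 Δ0: v=1 r=1 z=0 x=1 p=1 clk=0 q=0 u=1 y=1
  Δ1: clk:0→1
  Δ2: x:1→0
  Δ3: v:1→0
  (3Δ to stable)
t=1 Δ0: v=0 r=1 z=0 x=0 p=1 clk=1 q=0 u=1 y=1
  Δ1: clk:1→0
  (1Δ to stable)
t=2 Δ0: v=0 r=1 z=0 x=0 p=1 clk=0 q=0 u=1 y=1
  Δ1: clk:0→1
  (1Δ to stable)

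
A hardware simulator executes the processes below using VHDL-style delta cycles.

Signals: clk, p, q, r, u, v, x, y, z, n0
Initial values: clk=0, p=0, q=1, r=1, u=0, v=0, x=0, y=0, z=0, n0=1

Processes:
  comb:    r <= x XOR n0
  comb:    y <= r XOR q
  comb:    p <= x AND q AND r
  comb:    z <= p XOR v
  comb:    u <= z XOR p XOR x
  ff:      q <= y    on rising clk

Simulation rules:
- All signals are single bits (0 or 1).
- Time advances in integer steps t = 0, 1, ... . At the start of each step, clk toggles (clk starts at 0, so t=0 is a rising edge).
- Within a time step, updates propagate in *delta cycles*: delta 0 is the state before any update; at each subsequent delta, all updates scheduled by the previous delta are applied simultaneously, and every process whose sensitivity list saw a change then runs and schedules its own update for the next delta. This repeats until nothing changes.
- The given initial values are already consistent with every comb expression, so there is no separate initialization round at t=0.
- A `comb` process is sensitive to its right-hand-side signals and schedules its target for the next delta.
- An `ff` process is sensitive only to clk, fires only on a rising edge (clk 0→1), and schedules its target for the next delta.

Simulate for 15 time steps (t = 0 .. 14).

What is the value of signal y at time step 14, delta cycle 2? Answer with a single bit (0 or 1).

1

[bits: q,z,n0,u,clk,y,x,r,p,v]
t=0: Δ0=1010000100 Δ1=1010100100 Δ2=0010100100 Δ3=0010110100 | 3Δ
t=1: Δ0=0010110100 Δ1=0010010100 | 1Δ
t=2: Δ0=0010010100 Δ1=0010110100 Δ2=1010110100 Δ3=1010100100 | 3Δ
t=3: Δ0=1010100100 Δ1=1010000100 | 1Δ
t=4: Δ0=1010000100 Δ1=1010100100 Δ2=0010100100 Δ3=0010110100 | 3Δ
t=5: Δ0=0010110100 Δ1=0010010100 | 1Δ
t=6: Δ0=0010010100 Δ1=0010110100 Δ2=1010110100 Δ3=1010100100 | 3Δ
t=7: Δ0=1010100100 Δ1=1010000100 | 1Δ
t=8: Δ0=1010000100 Δ1=1010100100 Δ2=0010100100 Δ3=0010110100 | 3Δ
t=9: Δ0=0010110100 Δ1=0010010100 | 1Δ
t=10: Δ0=0010010100 Δ1=0010110100 Δ2=1010110100 Δ3=1010100100 | 3Δ
t=11: Δ0=1010100100 Δ1=1010000100 | 1Δ
t=12: Δ0=1010000100 Δ1=1010100100 Δ2=0010100100 Δ3=0010110100 | 3Δ
t=13: Δ0=0010110100 Δ1=0010010100 | 1Δ
t=14: Δ0=0010010100 Δ1=0010110100 Δ2=1010110100 Δ3=1010100100 | 3Δ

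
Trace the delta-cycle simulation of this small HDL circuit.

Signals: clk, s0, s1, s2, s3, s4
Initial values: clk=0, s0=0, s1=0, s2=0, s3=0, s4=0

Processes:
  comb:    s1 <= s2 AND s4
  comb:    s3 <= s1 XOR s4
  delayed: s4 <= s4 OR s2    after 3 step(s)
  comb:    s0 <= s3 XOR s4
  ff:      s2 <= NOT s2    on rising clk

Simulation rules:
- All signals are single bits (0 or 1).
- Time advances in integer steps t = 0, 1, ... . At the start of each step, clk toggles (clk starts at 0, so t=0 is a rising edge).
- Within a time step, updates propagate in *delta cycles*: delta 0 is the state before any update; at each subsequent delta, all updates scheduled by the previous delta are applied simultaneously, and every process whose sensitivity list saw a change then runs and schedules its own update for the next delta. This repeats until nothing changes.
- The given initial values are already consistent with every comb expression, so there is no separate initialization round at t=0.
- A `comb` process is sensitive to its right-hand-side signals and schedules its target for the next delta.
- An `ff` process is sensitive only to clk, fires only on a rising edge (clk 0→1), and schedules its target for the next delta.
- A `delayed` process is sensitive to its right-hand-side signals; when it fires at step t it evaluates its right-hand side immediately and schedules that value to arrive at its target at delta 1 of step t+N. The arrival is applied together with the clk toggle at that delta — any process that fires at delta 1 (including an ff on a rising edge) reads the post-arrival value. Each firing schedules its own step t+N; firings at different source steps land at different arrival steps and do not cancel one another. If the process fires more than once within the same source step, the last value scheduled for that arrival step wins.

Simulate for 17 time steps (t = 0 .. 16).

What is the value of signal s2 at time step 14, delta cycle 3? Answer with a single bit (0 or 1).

[bits: s2,s1,s3,s0,clk,s4]
t=0: Δ0=000000 Δ1=000010 Δ2=100010 | 2Δ
t=1: Δ0=100010 Δ1=100000 | 1Δ
t=2: Δ0=100000 Δ1=100010 Δ2=000010 | 2Δ
t=3: Δ0=000010 Δ1=000001 Δ2=001101 Δ3=001001 | 3Δ
t=4: Δ0=001001 Δ1=001011 Δ2=101011 Δ3=111011 Δ4=110011 Δ5=110111 | 5Δ
t=5: Δ0=110111 Δ1=110100 Δ2=101000 Δ3=100100 Δ4=100000 | 4Δ
t=6: Δ0=100000 Δ1=100011 Δ2=011111 Δ3=000011 Δ4=001111 Δ5=001011 | 5Δ
t=7: Δ0=001011 Δ1=001001 | 1Δ
t=8: Δ0=001001 Δ1=001011 Δ2=101011 Δ3=111011 Δ4=110011 Δ5=110111 | 5Δ
t=9: Δ0=110111 Δ1=110101 | 1Δ
t=10: Δ0=110101 Δ1=110111 Δ2=010111 Δ3=000111 Δ4=001111 Δ5=001011 | 5Δ
t=11: Δ0=001011 Δ1=001001 | 1Δ
t=12: Δ0=001001 Δ1=001011 Δ2=101011 Δ3=111011 Δ4=110011 Δ5=110111 | 5Δ
t=13: Δ0=110111 Δ1=110101 | 1Δ
t=14: Δ0=110101 Δ1=110111 Δ2=010111 Δ3=000111 Δ4=001111 Δ5=001011 | 5Δ
t=15: Δ0=001011 Δ1=001001 | 1Δ
t=16: Δ0=001001 Δ1=001011 Δ2=101011 Δ3=111011 Δ4=110011 Δ5=110111 | 5Δ

0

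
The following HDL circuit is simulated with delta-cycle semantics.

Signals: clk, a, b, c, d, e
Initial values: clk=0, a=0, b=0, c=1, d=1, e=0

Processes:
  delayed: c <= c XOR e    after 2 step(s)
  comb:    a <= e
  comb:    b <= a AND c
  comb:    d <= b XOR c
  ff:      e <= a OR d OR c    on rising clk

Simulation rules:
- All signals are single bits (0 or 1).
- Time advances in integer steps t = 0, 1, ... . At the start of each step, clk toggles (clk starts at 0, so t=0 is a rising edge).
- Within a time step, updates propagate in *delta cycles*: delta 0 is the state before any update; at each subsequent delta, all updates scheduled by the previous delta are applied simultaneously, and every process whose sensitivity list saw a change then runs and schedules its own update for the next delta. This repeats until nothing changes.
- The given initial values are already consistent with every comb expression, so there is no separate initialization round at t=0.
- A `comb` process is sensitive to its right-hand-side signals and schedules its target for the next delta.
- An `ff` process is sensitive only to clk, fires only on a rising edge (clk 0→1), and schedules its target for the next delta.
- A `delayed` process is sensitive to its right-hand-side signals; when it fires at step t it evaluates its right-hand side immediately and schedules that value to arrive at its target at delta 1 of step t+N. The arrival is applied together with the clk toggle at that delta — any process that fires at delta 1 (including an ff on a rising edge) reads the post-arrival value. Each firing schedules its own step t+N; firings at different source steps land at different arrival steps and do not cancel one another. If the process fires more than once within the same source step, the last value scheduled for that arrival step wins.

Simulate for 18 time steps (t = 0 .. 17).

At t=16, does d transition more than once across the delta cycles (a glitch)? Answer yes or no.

[bits: a,e,c,b,clk,d]
t=0: Δ0=001001 Δ1=001011 Δ2=011011 Δ3=111011 Δ4=111111 Δ5=111110 | 5Δ
t=1: Δ0=111110 Δ1=111100 | 1Δ
t=2: Δ0=111100 Δ1=110110 Δ2=110011 Δ3=110010 | 3Δ
t=3: Δ0=110010 Δ1=110000 | 1Δ
t=4: Δ0=110000 Δ1=111010 Δ2=111111 Δ3=111110 | 3Δ
t=5: Δ0=111110 Δ1=111100 | 1Δ
t=6: Δ0=111100 Δ1=110110 Δ2=110011 Δ3=110010 | 3Δ
t=7: Δ0=110010 Δ1=110000 | 1Δ
t=8: Δ0=110000 Δ1=111010 Δ2=111111 Δ3=111110 | 3Δ
t=9: Δ0=111110 Δ1=111100 | 1Δ
t=10: Δ0=111100 Δ1=110110 Δ2=110011 Δ3=110010 | 3Δ
t=11: Δ0=110010 Δ1=110000 | 1Δ
t=12: Δ0=110000 Δ1=111010 Δ2=111111 Δ3=111110 | 3Δ
t=13: Δ0=111110 Δ1=111100 | 1Δ
t=14: Δ0=111100 Δ1=110110 Δ2=110011 Δ3=110010 | 3Δ
t=15: Δ0=110010 Δ1=110000 | 1Δ
t=16: Δ0=110000 Δ1=111010 Δ2=111111 Δ3=111110 | 3Δ
t=17: Δ0=111110 Δ1=111100 | 1Δ

yes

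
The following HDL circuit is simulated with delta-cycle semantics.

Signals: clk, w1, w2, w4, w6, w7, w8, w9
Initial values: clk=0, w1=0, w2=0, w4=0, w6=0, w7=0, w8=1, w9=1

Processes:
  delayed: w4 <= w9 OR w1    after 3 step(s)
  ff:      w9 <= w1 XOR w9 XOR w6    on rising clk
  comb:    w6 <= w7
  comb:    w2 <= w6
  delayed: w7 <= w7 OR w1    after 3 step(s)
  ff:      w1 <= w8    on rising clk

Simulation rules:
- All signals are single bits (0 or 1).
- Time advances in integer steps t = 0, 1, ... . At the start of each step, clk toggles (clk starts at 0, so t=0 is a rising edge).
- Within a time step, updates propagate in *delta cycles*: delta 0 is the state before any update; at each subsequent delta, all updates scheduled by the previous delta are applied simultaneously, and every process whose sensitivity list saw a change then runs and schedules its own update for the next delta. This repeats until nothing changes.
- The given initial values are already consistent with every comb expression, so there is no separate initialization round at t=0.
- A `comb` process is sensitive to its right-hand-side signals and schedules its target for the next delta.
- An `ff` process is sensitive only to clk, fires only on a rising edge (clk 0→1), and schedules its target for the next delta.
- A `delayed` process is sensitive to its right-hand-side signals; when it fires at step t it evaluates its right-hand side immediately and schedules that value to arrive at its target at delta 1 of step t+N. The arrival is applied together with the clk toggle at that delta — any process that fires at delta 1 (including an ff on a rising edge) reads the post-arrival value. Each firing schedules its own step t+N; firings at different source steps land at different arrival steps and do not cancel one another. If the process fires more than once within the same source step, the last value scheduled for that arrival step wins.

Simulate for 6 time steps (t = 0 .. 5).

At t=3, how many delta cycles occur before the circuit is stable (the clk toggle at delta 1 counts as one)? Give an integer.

t=0 Δ0: w1=0 w8=1 w7=0 w9=1 w6=0 w2=0 w4=0 clk=0
  Δ1: clk:0→1
  Δ2: w1:0→1
  (2Δ to stable)
t=1 Δ0: w1=1 w8=1 w7=0 w9=1 w6=0 w2=0 w4=0 clk=1
  Δ1: clk:1→0
  (1Δ to stable)
t=2 Δ0: w1=1 w8=1 w7=0 w9=1 w6=0 w2=0 w4=0 clk=0
  Δ1: clk:0→1
  Δ2: w9:1→0
  (2Δ to stable)
t=3 Δ0: w1=1 w8=1 w7=0 w9=0 w6=0 w2=0 w4=0 clk=1
  Δ1: w7:0→1, w4:0→1, clk:1→0
  Δ2: w6:0→1
  Δ3: w2:0→1
  (3Δ to stable)
t=4 Δ0: w1=1 w8=1 w7=1 w9=0 w6=1 w2=1 w4=1 clk=0
  Δ1: clk:0→1
  (1Δ to stable)
t=5 Δ0: w1=1 w8=1 w7=1 w9=0 w6=1 w2=1 w4=1 clk=1
  Δ1: clk:1→0
  (1Δ to stable)

3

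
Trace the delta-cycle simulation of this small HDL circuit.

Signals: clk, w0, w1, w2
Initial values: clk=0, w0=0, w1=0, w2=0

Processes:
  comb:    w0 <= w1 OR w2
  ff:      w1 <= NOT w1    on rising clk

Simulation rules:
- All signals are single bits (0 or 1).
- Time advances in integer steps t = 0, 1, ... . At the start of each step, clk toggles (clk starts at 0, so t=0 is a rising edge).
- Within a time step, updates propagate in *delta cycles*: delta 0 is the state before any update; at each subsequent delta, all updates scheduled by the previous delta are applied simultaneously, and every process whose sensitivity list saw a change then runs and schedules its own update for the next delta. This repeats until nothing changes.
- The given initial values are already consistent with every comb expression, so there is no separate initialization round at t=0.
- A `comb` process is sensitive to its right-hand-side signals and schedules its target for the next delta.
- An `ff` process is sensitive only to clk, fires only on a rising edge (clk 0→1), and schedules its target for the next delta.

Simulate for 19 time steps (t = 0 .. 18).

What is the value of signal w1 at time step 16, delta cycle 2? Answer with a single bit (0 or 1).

[bits: w0,clk,w1,w2]
t=0: Δ0=0000 Δ1=0100 Δ2=0110 Δ3=1110 | 3Δ
t=1: Δ0=1110 Δ1=1010 | 1Δ
t=2: Δ0=1010 Δ1=1110 Δ2=1100 Δ3=0100 | 3Δ
t=3: Δ0=0100 Δ1=0000 | 1Δ
t=4: Δ0=0000 Δ1=0100 Δ2=0110 Δ3=1110 | 3Δ
t=5: Δ0=1110 Δ1=1010 | 1Δ
t=6: Δ0=1010 Δ1=1110 Δ2=1100 Δ3=0100 | 3Δ
t=7: Δ0=0100 Δ1=0000 | 1Δ
t=8: Δ0=0000 Δ1=0100 Δ2=0110 Δ3=1110 | 3Δ
t=9: Δ0=1110 Δ1=1010 | 1Δ
t=10: Δ0=1010 Δ1=1110 Δ2=1100 Δ3=0100 | 3Δ
t=11: Δ0=0100 Δ1=0000 | 1Δ
t=12: Δ0=0000 Δ1=0100 Δ2=0110 Δ3=1110 | 3Δ
t=13: Δ0=1110 Δ1=1010 | 1Δ
t=14: Δ0=1010 Δ1=1110 Δ2=1100 Δ3=0100 | 3Δ
t=15: Δ0=0100 Δ1=0000 | 1Δ
t=16: Δ0=0000 Δ1=0100 Δ2=0110 Δ3=1110 | 3Δ
t=17: Δ0=1110 Δ1=1010 | 1Δ
t=18: Δ0=1010 Δ1=1110 Δ2=1100 Δ3=0100 | 3Δ

1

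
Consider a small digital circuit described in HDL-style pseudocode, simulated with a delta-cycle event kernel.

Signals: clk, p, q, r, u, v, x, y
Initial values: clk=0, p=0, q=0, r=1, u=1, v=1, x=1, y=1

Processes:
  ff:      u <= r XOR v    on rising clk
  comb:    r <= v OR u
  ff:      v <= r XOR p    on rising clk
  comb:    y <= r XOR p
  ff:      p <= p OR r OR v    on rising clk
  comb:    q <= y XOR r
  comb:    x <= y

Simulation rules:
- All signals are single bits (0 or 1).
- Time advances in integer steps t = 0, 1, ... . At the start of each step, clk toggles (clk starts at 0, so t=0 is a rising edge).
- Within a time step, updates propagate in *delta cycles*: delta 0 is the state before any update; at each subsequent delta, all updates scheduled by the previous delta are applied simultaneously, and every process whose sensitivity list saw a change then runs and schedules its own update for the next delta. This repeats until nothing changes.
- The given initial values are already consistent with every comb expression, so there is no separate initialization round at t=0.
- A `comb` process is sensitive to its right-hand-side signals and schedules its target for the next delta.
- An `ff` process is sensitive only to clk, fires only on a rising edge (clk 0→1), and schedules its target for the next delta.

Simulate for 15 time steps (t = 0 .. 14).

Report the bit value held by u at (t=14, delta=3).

[bits: r,y,clk,u,v,x,q,p]
t=0: Δ0=11011100 Δ1=11111100 Δ2=11101101 Δ3=10101101 Δ4=10101011 | 4Δ
t=1: Δ0=10101011 Δ1=10001011 | 1Δ
t=2: Δ0=10001011 Δ1=10101011 Δ2=10100011 Δ3=00100011 Δ4=01100001 Δ5=01100111 | 5Δ
t=3: Δ0=01100111 Δ1=01000111 | 1Δ
t=4: Δ0=01000111 Δ1=01100111 Δ2=01101111 Δ3=11101111 Δ4=10101101 Δ5=10101011 | 5Δ
t=5: Δ0=10101011 Δ1=10001011 | 1Δ
t=6: Δ0=10001011 Δ1=10101011 Δ2=10100011 Δ3=00100011 Δ4=01100001 Δ5=01100111 | 5Δ
t=7: Δ0=01100111 Δ1=01000111 | 1Δ
t=8: Δ0=01000111 Δ1=01100111 Δ2=01101111 Δ3=11101111 Δ4=10101101 Δ5=10101011 | 5Δ
t=9: Δ0=10101011 Δ1=10001011 | 1Δ
t=10: Δ0=10001011 Δ1=10101011 Δ2=10100011 Δ3=00100011 Δ4=01100001 Δ5=01100111 | 5Δ
t=11: Δ0=01100111 Δ1=01000111 | 1Δ
t=12: Δ0=01000111 Δ1=01100111 Δ2=01101111 Δ3=11101111 Δ4=10101101 Δ5=10101011 | 5Δ
t=13: Δ0=10101011 Δ1=10001011 | 1Δ
t=14: Δ0=10001011 Δ1=10101011 Δ2=10100011 Δ3=00100011 Δ4=01100001 Δ5=01100111 | 5Δ

0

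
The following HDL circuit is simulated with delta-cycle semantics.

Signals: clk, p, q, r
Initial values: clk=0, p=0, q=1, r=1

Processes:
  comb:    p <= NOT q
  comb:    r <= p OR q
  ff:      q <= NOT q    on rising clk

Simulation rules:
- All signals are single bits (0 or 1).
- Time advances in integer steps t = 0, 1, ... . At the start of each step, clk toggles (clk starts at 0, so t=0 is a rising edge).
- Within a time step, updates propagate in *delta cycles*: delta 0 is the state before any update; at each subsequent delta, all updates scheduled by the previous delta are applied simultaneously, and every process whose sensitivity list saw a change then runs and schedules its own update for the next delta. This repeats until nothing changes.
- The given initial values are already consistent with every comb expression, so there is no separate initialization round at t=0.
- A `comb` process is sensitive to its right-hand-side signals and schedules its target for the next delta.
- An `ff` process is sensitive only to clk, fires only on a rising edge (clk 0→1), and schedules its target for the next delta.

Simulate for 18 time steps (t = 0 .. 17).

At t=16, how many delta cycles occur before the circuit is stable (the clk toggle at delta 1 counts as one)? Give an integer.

4

t=0 Δ0: q=1 p=0 r=1 clk=0
  Δ1: clk:0→1
  Δ2: q:1→0
  Δ3: p:0→1, r:1→0
  Δ4: r:0→1
  (4Δ to stable)
t=1 Δ0: q=0 p=1 r=1 clk=1
  Δ1: clk:1→0
  (1Δ to stable)
t=2 Δ0: q=0 p=1 r=1 clk=0
  Δ1: clk:0→1
  Δ2: q:0→1
  Δ3: p:1→0
  (3Δ to stable)
t=3 Δ0: q=1 p=0 r=1 clk=1
  Δ1: clk:1→0
  (1Δ to stable)
t=4 Δ0: q=1 p=0 r=1 clk=0
  Δ1: clk:0→1
  Δ2: q:1→0
  Δ3: p:0→1, r:1→0
  Δ4: r:0→1
  (4Δ to stable)
t=5 Δ0: q=0 p=1 r=1 clk=1
  Δ1: clk:1→0
  (1Δ to stable)
t=6 Δ0: q=0 p=1 r=1 clk=0
  Δ1: clk:0→1
  Δ2: q:0→1
  Δ3: p:1→0
  (3Δ to stable)
t=7 Δ0: q=1 p=0 r=1 clk=1
  Δ1: clk:1→0
  (1Δ to stable)
t=8 Δ0: q=1 p=0 r=1 clk=0
  Δ1: clk:0→1
  Δ2: q:1→0
  Δ3: p:0→1, r:1→0
  Δ4: r:0→1
  (4Δ to stable)
t=9 Δ0: q=0 p=1 r=1 clk=1
  Δ1: clk:1→0
  (1Δ to stable)
t=10 Δ0: q=0 p=1 r=1 clk=0
  Δ1: clk:0→1
  Δ2: q:0→1
  Δ3: p:1→0
  (3Δ to stable)
t=11 Δ0: q=1 p=0 r=1 clk=1
  Δ1: clk:1→0
  (1Δ to stable)
t=12 Δ0: q=1 p=0 r=1 clk=0
  Δ1: clk:0→1
  Δ2: q:1→0
  Δ3: p:0→1, r:1→0
  Δ4: r:0→1
  (4Δ to stable)
t=13 Δ0: q=0 p=1 r=1 clk=1
  Δ1: clk:1→0
  (1Δ to stable)
t=14 Δ0: q=0 p=1 r=1 clk=0
  Δ1: clk:0→1
  Δ2: q:0→1
  Δ3: p:1→0
  (3Δ to stable)
t=15 Δ0: q=1 p=0 r=1 clk=1
  Δ1: clk:1→0
  (1Δ to stable)
t=16 Δ0: q=1 p=0 r=1 clk=0
  Δ1: clk:0→1
  Δ2: q:1→0
  Δ3: p:0→1, r:1→0
  Δ4: r:0→1
  (4Δ to stable)
t=17 Δ0: q=0 p=1 r=1 clk=1
  Δ1: clk:1→0
  (1Δ to stable)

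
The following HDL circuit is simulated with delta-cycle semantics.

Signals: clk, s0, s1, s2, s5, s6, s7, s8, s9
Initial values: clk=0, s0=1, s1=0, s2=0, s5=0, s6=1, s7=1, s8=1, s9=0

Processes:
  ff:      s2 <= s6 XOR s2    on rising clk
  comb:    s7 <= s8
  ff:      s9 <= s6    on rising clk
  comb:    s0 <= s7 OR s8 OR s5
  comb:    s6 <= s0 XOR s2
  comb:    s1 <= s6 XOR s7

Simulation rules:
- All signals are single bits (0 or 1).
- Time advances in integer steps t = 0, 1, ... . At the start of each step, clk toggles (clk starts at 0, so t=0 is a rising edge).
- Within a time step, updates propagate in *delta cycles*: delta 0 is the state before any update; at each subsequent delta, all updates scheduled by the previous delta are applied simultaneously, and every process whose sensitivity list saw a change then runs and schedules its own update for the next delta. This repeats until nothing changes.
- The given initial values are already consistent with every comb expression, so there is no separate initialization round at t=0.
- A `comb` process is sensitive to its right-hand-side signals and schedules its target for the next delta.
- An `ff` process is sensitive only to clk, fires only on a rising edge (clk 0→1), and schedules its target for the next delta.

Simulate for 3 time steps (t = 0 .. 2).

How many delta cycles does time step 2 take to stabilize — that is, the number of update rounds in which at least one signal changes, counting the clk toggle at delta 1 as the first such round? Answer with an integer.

2

t=0 Δ0: clk=0 s0=1 s7=1 s5=0 s2=0 s9=0 s1=0 s6=1 s8=1
  Δ1: clk:0→1
  Δ2: s2:0→1, s9:0→1
  Δ3: s6:1→0
  Δ4: s1:0→1
  (4Δ to stable)
t=1 Δ0: clk=1 s0=1 s7=1 s5=0 s2=1 s9=1 s1=1 s6=0 s8=1
  Δ1: clk:1→0
  (1Δ to stable)
t=2 Δ0: clk=0 s0=1 s7=1 s5=0 s2=1 s9=1 s1=1 s6=0 s8=1
  Δ1: clk:0→1
  Δ2: s9:1→0
  (2Δ to stable)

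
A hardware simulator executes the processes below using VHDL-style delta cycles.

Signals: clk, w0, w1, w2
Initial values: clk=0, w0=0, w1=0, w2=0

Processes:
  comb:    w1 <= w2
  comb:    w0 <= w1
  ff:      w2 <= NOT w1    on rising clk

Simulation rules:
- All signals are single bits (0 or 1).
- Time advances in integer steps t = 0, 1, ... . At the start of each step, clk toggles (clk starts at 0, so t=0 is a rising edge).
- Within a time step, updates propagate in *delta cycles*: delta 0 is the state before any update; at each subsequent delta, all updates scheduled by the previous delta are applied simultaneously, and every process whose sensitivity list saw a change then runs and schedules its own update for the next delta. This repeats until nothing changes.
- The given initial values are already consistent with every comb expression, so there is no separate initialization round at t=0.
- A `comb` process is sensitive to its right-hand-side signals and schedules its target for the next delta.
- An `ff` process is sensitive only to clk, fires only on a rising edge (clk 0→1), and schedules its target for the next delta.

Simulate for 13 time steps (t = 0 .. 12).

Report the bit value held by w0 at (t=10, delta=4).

0

t0.Δ0 clk=0 w0=0 w2=0 w1=0
t0.Δ1 clk=1 w0=0 w2=0 w1=0
t0.Δ2 clk=1 w0=0 w2=1 w1=0
t0.Δ3 clk=1 w0=0 w2=1 w1=1
t0.Δ4 clk=1 w0=1 w2=1 w1=1
t1.Δ0 clk=1 w0=1 w2=1 w1=1
t1.Δ1 clk=0 w0=1 w2=1 w1=1
t2.Δ0 clk=0 w0=1 w2=1 w1=1
t2.Δ1 clk=1 w0=1 w2=1 w1=1
t2.Δ2 clk=1 w0=1 w2=0 w1=1
t2.Δ3 clk=1 w0=1 w2=0 w1=0
t2.Δ4 clk=1 w0=0 w2=0 w1=0
t3.Δ0 clk=1 w0=0 w2=0 w1=0
t3.Δ1 clk=0 w0=0 w2=0 w1=0
t4.Δ0 clk=0 w0=0 w2=0 w1=0
t4.Δ1 clk=1 w0=0 w2=0 w1=0
t4.Δ2 clk=1 w0=0 w2=1 w1=0
t4.Δ3 clk=1 w0=0 w2=1 w1=1
t4.Δ4 clk=1 w0=1 w2=1 w1=1
t5.Δ0 clk=1 w0=1 w2=1 w1=1
t5.Δ1 clk=0 w0=1 w2=1 w1=1
t6.Δ0 clk=0 w0=1 w2=1 w1=1
t6.Δ1 clk=1 w0=1 w2=1 w1=1
t6.Δ2 clk=1 w0=1 w2=0 w1=1
t6.Δ3 clk=1 w0=1 w2=0 w1=0
t6.Δ4 clk=1 w0=0 w2=0 w1=0
t7.Δ0 clk=1 w0=0 w2=0 w1=0
t7.Δ1 clk=0 w0=0 w2=0 w1=0
t8.Δ0 clk=0 w0=0 w2=0 w1=0
t8.Δ1 clk=1 w0=0 w2=0 w1=0
t8.Δ2 clk=1 w0=0 w2=1 w1=0
t8.Δ3 clk=1 w0=0 w2=1 w1=1
t8.Δ4 clk=1 w0=1 w2=1 w1=1
t9.Δ0 clk=1 w0=1 w2=1 w1=1
t9.Δ1 clk=0 w0=1 w2=1 w1=1
t10.Δ0 clk=0 w0=1 w2=1 w1=1
t10.Δ1 clk=1 w0=1 w2=1 w1=1
t10.Δ2 clk=1 w0=1 w2=0 w1=1
t10.Δ3 clk=1 w0=1 w2=0 w1=0
t10.Δ4 clk=1 w0=0 w2=0 w1=0
t11.Δ0 clk=1 w0=0 w2=0 w1=0
t11.Δ1 clk=0 w0=0 w2=0 w1=0
t12.Δ0 clk=0 w0=0 w2=0 w1=0
t12.Δ1 clk=1 w0=0 w2=0 w1=0
t12.Δ2 clk=1 w0=0 w2=1 w1=0
t12.Δ3 clk=1 w0=0 w2=1 w1=1
t12.Δ4 clk=1 w0=1 w2=1 w1=1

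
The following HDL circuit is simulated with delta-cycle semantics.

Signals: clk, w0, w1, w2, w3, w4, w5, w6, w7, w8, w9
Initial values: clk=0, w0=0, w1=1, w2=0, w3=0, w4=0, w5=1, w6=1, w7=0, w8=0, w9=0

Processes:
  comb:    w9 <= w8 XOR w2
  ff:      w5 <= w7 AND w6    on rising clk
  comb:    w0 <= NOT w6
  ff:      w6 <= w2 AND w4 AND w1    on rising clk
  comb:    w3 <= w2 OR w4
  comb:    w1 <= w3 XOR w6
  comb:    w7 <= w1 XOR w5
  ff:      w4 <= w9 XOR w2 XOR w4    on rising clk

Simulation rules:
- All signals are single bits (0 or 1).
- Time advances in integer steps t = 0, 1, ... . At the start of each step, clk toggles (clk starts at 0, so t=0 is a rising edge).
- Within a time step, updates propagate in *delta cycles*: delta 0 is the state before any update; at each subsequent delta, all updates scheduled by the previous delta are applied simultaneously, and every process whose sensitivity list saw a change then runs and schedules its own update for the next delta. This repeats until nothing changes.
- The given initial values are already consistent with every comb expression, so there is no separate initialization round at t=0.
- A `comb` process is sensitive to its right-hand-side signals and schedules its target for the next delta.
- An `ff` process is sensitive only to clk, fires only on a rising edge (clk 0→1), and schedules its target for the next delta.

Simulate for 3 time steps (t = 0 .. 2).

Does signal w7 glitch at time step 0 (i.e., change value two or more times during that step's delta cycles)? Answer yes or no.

[bits: w2,clk,w1,w5,w6,w4,w9,w3,w7,w0,w8]
t=0: Δ0=00111000000 Δ1=01111000000 Δ2=01100000000 Δ3=01000000110 Δ4=01000000010 | 4Δ
t=1: Δ0=01000000010 Δ1=00000000010 | 1Δ
t=2: Δ0=00000000010 Δ1=01000000010 | 1Δ

yes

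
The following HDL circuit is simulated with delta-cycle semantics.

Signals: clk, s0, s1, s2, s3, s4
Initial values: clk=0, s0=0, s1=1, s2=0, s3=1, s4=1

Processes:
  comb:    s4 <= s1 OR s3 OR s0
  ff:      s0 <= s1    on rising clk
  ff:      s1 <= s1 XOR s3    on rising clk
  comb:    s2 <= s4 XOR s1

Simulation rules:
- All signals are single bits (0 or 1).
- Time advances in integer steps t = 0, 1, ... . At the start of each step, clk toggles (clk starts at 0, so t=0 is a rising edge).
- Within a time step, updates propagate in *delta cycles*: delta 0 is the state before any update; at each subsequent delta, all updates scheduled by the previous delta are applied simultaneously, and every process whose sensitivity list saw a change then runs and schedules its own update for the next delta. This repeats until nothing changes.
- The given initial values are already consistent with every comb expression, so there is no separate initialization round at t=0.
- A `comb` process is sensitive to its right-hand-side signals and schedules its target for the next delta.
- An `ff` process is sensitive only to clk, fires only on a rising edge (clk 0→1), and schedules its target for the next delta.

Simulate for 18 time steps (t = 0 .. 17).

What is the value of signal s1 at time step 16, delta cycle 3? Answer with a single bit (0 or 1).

0

t0.Δ0 clk=0 s2=0 s1=1 s3=1 s0=0 s4=1
t0.Δ1 clk=1 s2=0 s1=1 s3=1 s0=0 s4=1
t0.Δ2 clk=1 s2=0 s1=0 s3=1 s0=1 s4=1
t0.Δ3 clk=1 s2=1 s1=0 s3=1 s0=1 s4=1
t1.Δ0 clk=1 s2=1 s1=0 s3=1 s0=1 s4=1
t1.Δ1 clk=0 s2=1 s1=0 s3=1 s0=1 s4=1
t2.Δ0 clk=0 s2=1 s1=0 s3=1 s0=1 s4=1
t2.Δ1 clk=1 s2=1 s1=0 s3=1 s0=1 s4=1
t2.Δ2 clk=1 s2=1 s1=1 s3=1 s0=0 s4=1
t2.Δ3 clk=1 s2=0 s1=1 s3=1 s0=0 s4=1
t3.Δ0 clk=1 s2=0 s1=1 s3=1 s0=0 s4=1
t3.Δ1 clk=0 s2=0 s1=1 s3=1 s0=0 s4=1
t4.Δ0 clk=0 s2=0 s1=1 s3=1 s0=0 s4=1
t4.Δ1 clk=1 s2=0 s1=1 s3=1 s0=0 s4=1
t4.Δ2 clk=1 s2=0 s1=0 s3=1 s0=1 s4=1
t4.Δ3 clk=1 s2=1 s1=0 s3=1 s0=1 s4=1
t5.Δ0 clk=1 s2=1 s1=0 s3=1 s0=1 s4=1
t5.Δ1 clk=0 s2=1 s1=0 s3=1 s0=1 s4=1
t6.Δ0 clk=0 s2=1 s1=0 s3=1 s0=1 s4=1
t6.Δ1 clk=1 s2=1 s1=0 s3=1 s0=1 s4=1
t6.Δ2 clk=1 s2=1 s1=1 s3=1 s0=0 s4=1
t6.Δ3 clk=1 s2=0 s1=1 s3=1 s0=0 s4=1
t7.Δ0 clk=1 s2=0 s1=1 s3=1 s0=0 s4=1
t7.Δ1 clk=0 s2=0 s1=1 s3=1 s0=0 s4=1
t8.Δ0 clk=0 s2=0 s1=1 s3=1 s0=0 s4=1
t8.Δ1 clk=1 s2=0 s1=1 s3=1 s0=0 s4=1
t8.Δ2 clk=1 s2=0 s1=0 s3=1 s0=1 s4=1
t8.Δ3 clk=1 s2=1 s1=0 s3=1 s0=1 s4=1
t9.Δ0 clk=1 s2=1 s1=0 s3=1 s0=1 s4=1
t9.Δ1 clk=0 s2=1 s1=0 s3=1 s0=1 s4=1
t10.Δ0 clk=0 s2=1 s1=0 s3=1 s0=1 s4=1
t10.Δ1 clk=1 s2=1 s1=0 s3=1 s0=1 s4=1
t10.Δ2 clk=1 s2=1 s1=1 s3=1 s0=0 s4=1
t10.Δ3 clk=1 s2=0 s1=1 s3=1 s0=0 s4=1
t11.Δ0 clk=1 s2=0 s1=1 s3=1 s0=0 s4=1
t11.Δ1 clk=0 s2=0 s1=1 s3=1 s0=0 s4=1
t12.Δ0 clk=0 s2=0 s1=1 s3=1 s0=0 s4=1
t12.Δ1 clk=1 s2=0 s1=1 s3=1 s0=0 s4=1
t12.Δ2 clk=1 s2=0 s1=0 s3=1 s0=1 s4=1
t12.Δ3 clk=1 s2=1 s1=0 s3=1 s0=1 s4=1
t13.Δ0 clk=1 s2=1 s1=0 s3=1 s0=1 s4=1
t13.Δ1 clk=0 s2=1 s1=0 s3=1 s0=1 s4=1
t14.Δ0 clk=0 s2=1 s1=0 s3=1 s0=1 s4=1
t14.Δ1 clk=1 s2=1 s1=0 s3=1 s0=1 s4=1
t14.Δ2 clk=1 s2=1 s1=1 s3=1 s0=0 s4=1
t14.Δ3 clk=1 s2=0 s1=1 s3=1 s0=0 s4=1
t15.Δ0 clk=1 s2=0 s1=1 s3=1 s0=0 s4=1
t15.Δ1 clk=0 s2=0 s1=1 s3=1 s0=0 s4=1
t16.Δ0 clk=0 s2=0 s1=1 s3=1 s0=0 s4=1
t16.Δ1 clk=1 s2=0 s1=1 s3=1 s0=0 s4=1
t16.Δ2 clk=1 s2=0 s1=0 s3=1 s0=1 s4=1
t16.Δ3 clk=1 s2=1 s1=0 s3=1 s0=1 s4=1
t17.Δ0 clk=1 s2=1 s1=0 s3=1 s0=1 s4=1
t17.Δ1 clk=0 s2=1 s1=0 s3=1 s0=1 s4=1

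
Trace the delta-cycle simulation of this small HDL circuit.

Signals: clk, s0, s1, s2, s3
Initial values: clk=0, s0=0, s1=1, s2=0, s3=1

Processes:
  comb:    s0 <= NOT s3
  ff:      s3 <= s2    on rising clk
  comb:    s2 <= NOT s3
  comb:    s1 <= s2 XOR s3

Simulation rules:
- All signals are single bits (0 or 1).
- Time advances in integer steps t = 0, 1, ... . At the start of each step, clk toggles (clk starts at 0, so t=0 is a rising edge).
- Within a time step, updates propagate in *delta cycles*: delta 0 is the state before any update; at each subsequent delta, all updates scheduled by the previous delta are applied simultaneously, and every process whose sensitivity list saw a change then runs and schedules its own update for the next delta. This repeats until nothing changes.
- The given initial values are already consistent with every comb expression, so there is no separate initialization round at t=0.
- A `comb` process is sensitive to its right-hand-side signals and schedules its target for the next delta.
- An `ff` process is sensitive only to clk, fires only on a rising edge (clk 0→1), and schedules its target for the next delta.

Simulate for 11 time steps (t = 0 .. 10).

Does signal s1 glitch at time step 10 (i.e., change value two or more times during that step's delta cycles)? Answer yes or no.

[bits: clk,s3,s0,s1,s2]
t=0: Δ0=01010 Δ1=11010 Δ2=10010 Δ3=10101 Δ4=10111 | 4Δ
t=1: Δ0=10111 Δ1=00111 | 1Δ
t=2: Δ0=00111 Δ1=10111 Δ2=11111 Δ3=11000 Δ4=11010 | 4Δ
t=3: Δ0=11010 Δ1=01010 | 1Δ
t=4: Δ0=01010 Δ1=11010 Δ2=10010 Δ3=10101 Δ4=10111 | 4Δ
t=5: Δ0=10111 Δ1=00111 | 1Δ
t=6: Δ0=00111 Δ1=10111 Δ2=11111 Δ3=11000 Δ4=11010 | 4Δ
t=7: Δ0=11010 Δ1=01010 | 1Δ
t=8: Δ0=01010 Δ1=11010 Δ2=10010 Δ3=10101 Δ4=10111 | 4Δ
t=9: Δ0=10111 Δ1=00111 | 1Δ
t=10: Δ0=00111 Δ1=10111 Δ2=11111 Δ3=11000 Δ4=11010 | 4Δ

yes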